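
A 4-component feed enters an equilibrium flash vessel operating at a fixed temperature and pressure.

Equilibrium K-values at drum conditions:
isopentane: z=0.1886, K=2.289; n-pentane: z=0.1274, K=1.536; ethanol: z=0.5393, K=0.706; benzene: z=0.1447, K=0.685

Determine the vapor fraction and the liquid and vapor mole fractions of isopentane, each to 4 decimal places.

ψ = 0.3383, x_isopentane = 0.1313, y_isopentane = 0.3006

Rachford–Rice: g(ψ) = Σ zᵢ(Kᵢ−1)/(1+ψ(Kᵢ−1)) = 0.
Feasibility: ΣzᵢKᵢ = 1.1073, Σzᵢ/Kᵢ = 1.1405 — both > 1, two phases present.
Newton–Raphson from ψ = 0.5:
  ψ = 0.5000: g = -0.03830, g' = -0.2229 → ψ = 0.3282
  ψ = 0.3282: g = 0.00258, g' = -0.2562 → ψ = 0.3383
Converged at ψ = 0.3383.
Compositions from xᵢ = zᵢ/(1+ψ(Kᵢ−1)), yᵢ = Kᵢxᵢ:
  isopentane: x = 0.1313, y = 0.3006
  n-pentane: x = 0.1078, y = 0.1656
  ethanol: x = 0.5989, y = 0.4228
  benzene: x = 0.1620, y = 0.1109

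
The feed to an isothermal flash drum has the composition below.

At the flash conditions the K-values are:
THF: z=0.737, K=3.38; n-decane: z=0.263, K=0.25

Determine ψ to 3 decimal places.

Material balance + equilibrium reduce to Σ zᵢ(Kᵢ−1)/(1+ψ(Kᵢ−1)) = 0.
Check two-phase: ΣzᵢKᵢ = 2.557 > 1 and Σzᵢ/Kᵢ = 1.270 > 1, so g(0) = 1.557 > 0 and g(1) = -0.270 < 0.
Iterate (Newton) starting at ψ = 0.41:
  ψ = 0.410: g = 0.6029, g' = -1.378 → ψ = 0.848
  ψ = 0.848: g = 0.0399, g' = -1.573 → ψ = 0.873
  ψ = 0.873: g = -0.0013, g' = -1.682 → ψ = 0.872
Converged at ψ = 0.872.

ψ = 0.872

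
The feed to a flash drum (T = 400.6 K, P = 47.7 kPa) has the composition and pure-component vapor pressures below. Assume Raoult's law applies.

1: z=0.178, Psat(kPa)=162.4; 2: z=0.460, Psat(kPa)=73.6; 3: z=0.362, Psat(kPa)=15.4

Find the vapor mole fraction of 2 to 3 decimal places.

Raoult's law: Kᵢ = Pᵢˢᵃᵗ/P = Pᵢˢᵃᵗ/47.7.
  K_1 = 162.4/47.7 = 3.40461, K_2 = 73.6/47.7 = 1.54298, K_3 = 15.4/47.7 = 0.32285
Material balance + equilibrium reduce to Σ zᵢ(Kᵢ−1)/(1+β(Kᵢ−1)) = 0.
g(0) = ΣzᵢKᵢ − 1 = 0.433 and g(1) = 1 − Σzᵢ/Kᵢ = -0.472, so a root lies in (0, 1).
Newton iteration, β⁰ = 0.59:
  β = 0.590: g = -0.0421, g' = -0.714 → β = 0.531
  β = 0.531: g = -0.0009, g' = -0.685 → β = 0.530
Converged at β = 0.530.
Compositions from xᵢ = zᵢ/(1+β(Kᵢ−1)), yᵢ = Kᵢxᵢ:
  1: x = 0.078, y = 0.267
  2: x = 0.357, y = 0.551
  3: x = 0.564, y = 0.182

y_2 = 0.551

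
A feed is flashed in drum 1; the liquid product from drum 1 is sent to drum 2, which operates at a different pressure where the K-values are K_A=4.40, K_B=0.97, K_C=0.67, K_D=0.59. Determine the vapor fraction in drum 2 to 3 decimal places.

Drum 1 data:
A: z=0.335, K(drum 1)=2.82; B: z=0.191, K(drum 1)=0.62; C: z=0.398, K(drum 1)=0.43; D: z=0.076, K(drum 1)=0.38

V/F (drum 2) = 0.599

Drum 1:
Let ψ₁ = V/F and solve Σ zᵢ(Kᵢ−1)/(1+ψ₁(Kᵢ−1)) = 0.
Check two-phase: ΣzᵢKᵢ = 1.263 > 1 and Σzᵢ/Kᵢ = 1.552 > 1, so g(0) = 0.263 > 0 and g(1) = -0.552 < 0.
Newton–Raphson from ψ₁ = 0.5:
  ψ₁ = 0.500: g = -0.1560, g' = -0.661 → ψ₁ = 0.264
  ψ₁ = 0.264: g = 0.0079, g' = -0.761 → ψ₁ = 0.274
Converged at ψ₁ = 0.274.
Drum-1 compositions:
  A: x = 0.223, y = 0.630
  B: x = 0.213, y = 0.132
  C: x = 0.472, y = 0.203
  D: x = 0.092, y = 0.035
Drum-2 feed = drum-1 liquid: z₂ = (0.2235, 0.2132, 0.4717, 0.0916).
Drum 2:
Newton iteration, ψ₂⁰ = 0.5:
  ψ₂ = 0.500: g = 0.0412, g' = -0.453 → ψ₂ = 0.591
  ψ₂ = 0.591: g = 0.0030, g' = -0.391 → ψ₂ = 0.599
Converged at ψ₂ = 0.599.
  A: x = 0.074, y = 0.324
  B: x = 0.217, y = 0.211
  C: x = 0.588, y = 0.394
  D: x = 0.121, y = 0.072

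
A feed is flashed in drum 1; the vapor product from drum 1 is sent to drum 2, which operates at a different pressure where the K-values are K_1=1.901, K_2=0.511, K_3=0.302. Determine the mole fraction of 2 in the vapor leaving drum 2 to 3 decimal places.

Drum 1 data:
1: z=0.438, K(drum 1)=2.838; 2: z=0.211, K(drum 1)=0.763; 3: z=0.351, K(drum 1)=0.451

Drum 1:
Newton iteration, ψ₁⁰ = 0.31:
  ψ₁ = 0.310: g = 0.2266, g' = -0.768 → ψ₁ = 0.605
  ψ₁ = 0.605: g = 0.0342, g' = -0.585 → ψ₁ = 0.664
Converged at ψ₁ = 0.664.
Drum-1 compositions:
  1: x = 0.197, y = 0.560
  2: x = 0.250, y = 0.191
  3: x = 0.552, y = 0.249
Drum-2 feed = drum-1 vapor: z₂ = (0.5598, 0.1911, 0.2491).
Drum 2:
Let ψ₂ = V/F and solve Σ zᵢ(Kᵢ−1)/(1+ψ₂(Kᵢ−1)) = 0.
g(0) = ΣzᵢKᵢ − 1 = 0.237 and g(1) = 1 − Σzᵢ/Kᵢ = -0.493, so a root lies in (0, 1).
Newton–Raphson from ψ₂ = 0.5:
  ψ₂ = 0.500: g = -0.0430, g' = -0.582 → ψ₂ = 0.426
  ψ₂ = 0.426: g = -0.0011, g' = -0.556 → ψ₂ = 0.424
Converged at ψ₂ = 0.424.
  1: x = 0.405, y = 0.770
  2: x = 0.241, y = 0.123
  3: x = 0.354, y = 0.107

y_2 (drum 2) = 0.123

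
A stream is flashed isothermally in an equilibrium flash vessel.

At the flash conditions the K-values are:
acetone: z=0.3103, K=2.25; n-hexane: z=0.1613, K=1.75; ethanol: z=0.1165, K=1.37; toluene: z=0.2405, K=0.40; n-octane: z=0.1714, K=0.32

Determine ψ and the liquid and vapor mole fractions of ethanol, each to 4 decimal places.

Newton–Raphson from ψ = 0.5:
  ψ = 0.5000: g = -0.01969, g' = -0.6016 → ψ = 0.4673
  ψ = 0.4673: g = -0.00016, g' = -0.5920 → ψ = 0.4670
Converged at ψ = 0.4670.
Compositions from xᵢ = zᵢ/(1+ψ(Kᵢ−1)), yᵢ = Kᵢxᵢ:
  acetone: x = 0.1959, y = 0.4408
  n-hexane: x = 0.1195, y = 0.2091
  ethanol: x = 0.0993, y = 0.1361
  toluene: x = 0.3341, y = 0.1336
  n-octane: x = 0.2512, y = 0.0804

ψ = 0.4670, x_ethanol = 0.0993, y_ethanol = 0.1361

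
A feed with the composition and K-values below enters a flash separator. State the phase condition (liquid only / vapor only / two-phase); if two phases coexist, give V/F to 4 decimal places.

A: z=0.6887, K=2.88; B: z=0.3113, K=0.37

ΣzᵢKᵢ = 2.0986; Σzᵢ/Kᵢ = 1.0805.
Both exceed 1, so a two-phase solution exists.
Material balance + equilibrium reduce to Σ zᵢ(Kᵢ−1)/(1+ψ(Kᵢ−1)) = 0.
Binary case is linear: z₁(K₁−1)(1+ψ(K₂−1)) + z₂(K₂−1)(1+ψ(K₁−1)) = 0
⇒ ψ = [z₁(K₁−1)+z₂(K₂−1)] / [−(K₁−1)(K₂−1)] = 1.09864/1.18440 = 0.9276

two-phase, V/F = 0.9276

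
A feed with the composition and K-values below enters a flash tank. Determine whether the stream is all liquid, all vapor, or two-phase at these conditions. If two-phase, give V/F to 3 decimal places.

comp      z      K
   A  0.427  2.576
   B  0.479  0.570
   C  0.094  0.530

two-phase, V/F = 0.614

ΣzᵢKᵢ = 1.423; Σzᵢ/Kᵢ = 1.183.
Both exceed 1, so a two-phase solution exists.
Rachford–Rice: g(ψ) = Σ zᵢ(Kᵢ−1)/(1+ψ(Kᵢ−1)) = 0.
Newton iteration, ψ⁰ = 0.5:
  ψ = 0.500: g = 0.0562, g' = -0.511 → ψ = 0.610
  ψ = 0.610: g = 0.0019, g' = -0.479 → ψ = 0.614
Converged at ψ = 0.614.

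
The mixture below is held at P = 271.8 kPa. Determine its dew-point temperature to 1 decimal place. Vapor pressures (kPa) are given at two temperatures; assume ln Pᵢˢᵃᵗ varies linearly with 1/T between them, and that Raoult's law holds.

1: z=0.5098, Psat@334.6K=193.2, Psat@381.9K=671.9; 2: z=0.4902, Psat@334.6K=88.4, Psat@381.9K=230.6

Dew-point temperature: Σzᵢ·P/Pᵢˢᵃᵗ(T) = 1. Interpolate ln Pᵢˢᵃᵗ = aᵢ + bᵢ/T.
  T = 334.6 K: ΣzᵢP/Pᵢˢᵃᵗ = 2.2244
  T = 381.9 K: ΣzᵢP/Pᵢˢᵃᵗ = 0.7840
  T = 358.2 K: ΣzᵢP/Pᵢˢᵃᵗ = 1.2746
  T = 370.0 K: ΣzᵢP/Pᵢˢᵃᵗ = 0.9925
  T = 364.1 K: ΣzᵢP/Pᵢˢᵃᵗ = 1.1223
  T = 367.1 K: ΣzᵢP/Pᵢˢᵃᵗ = 1.0537
Interpolating between 367.1 K and 370.0 K gives T ≈ 369.6 K.

T = 369.6 K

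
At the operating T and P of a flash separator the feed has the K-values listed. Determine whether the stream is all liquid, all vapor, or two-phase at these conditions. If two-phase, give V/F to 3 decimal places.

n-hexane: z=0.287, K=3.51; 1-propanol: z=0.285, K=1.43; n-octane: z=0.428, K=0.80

all vapor

ΣzᵢKᵢ = 1.757; Σzᵢ/Kᵢ = 0.816.
Since Σzᵢ/Kᵢ < 1 the mixture is above its dew point — single vapor phase.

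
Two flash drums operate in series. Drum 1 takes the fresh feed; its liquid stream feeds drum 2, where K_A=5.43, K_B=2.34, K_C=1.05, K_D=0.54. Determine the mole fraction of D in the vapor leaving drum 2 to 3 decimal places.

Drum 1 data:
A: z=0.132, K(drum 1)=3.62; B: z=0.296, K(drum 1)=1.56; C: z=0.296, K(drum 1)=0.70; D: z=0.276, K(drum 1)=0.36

y_D (drum 2) = 0.294

Drum 1:
Newton–Raphson from ψ₁ = 0.4:
  ψ₁ = 0.400: g = -0.0340, g' = -0.517 → ψ₁ = 0.334
  ψ₁ = 0.334: g = 0.0007, g' = -0.539 → ψ₁ = 0.335
Converged at ψ₁ = 0.335.
Drum-1 compositions:
  A: x = 0.070, y = 0.254
  B: x = 0.249, y = 0.389
  C: x = 0.329, y = 0.230
  D: x = 0.351, y = 0.127
Drum-2 feed = drum-1 liquid: z₂ = (0.0703, 0.2492, 0.3291, 0.3514).
Drum 2:
Material balance + equilibrium reduce to Σ zᵢ(Kᵢ−1)/(1+ψ₂(Kᵢ−1)) = 0.
Feasibility: ΣzᵢKᵢ = 1.500, Σzᵢ/Kᵢ = 1.084 — both > 1, two phases present.
Newton iteration, ψ₂⁰ = 0.34:
  ψ₂ = 0.340: g = 0.1782, g' = -0.536 → ψ₂ = 0.672
  ψ₂ = 0.672: g = 0.0358, g' = -0.368 → ψ₂ = 0.770
  ψ₂ = 0.770: g = 0.0006, g' = -0.358 → ψ₂ = 0.771
Converged at ψ₂ = 0.771.
  A: x = 0.016, y = 0.086
  B: x = 0.123, y = 0.287
  C: x = 0.317, y = 0.333
  D: x = 0.545, y = 0.294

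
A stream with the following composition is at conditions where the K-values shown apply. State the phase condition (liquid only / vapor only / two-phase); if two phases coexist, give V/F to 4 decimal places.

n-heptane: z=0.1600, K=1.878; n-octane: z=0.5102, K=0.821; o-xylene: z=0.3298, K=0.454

ΣzᵢKᵢ = 0.8691; Σzᵢ/Kᵢ = 1.4331.
Since ΣzᵢKᵢ < 1 the mixture is below its bubble point — single liquid phase.

liquid only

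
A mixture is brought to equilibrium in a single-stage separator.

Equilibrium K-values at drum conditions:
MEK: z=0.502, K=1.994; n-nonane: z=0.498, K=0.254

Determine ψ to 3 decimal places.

Material balance + equilibrium reduce to Σ zᵢ(Kᵢ−1)/(1+ψ(Kᵢ−1)) = 0.
g(0) = ΣzᵢKᵢ − 1 = 0.127 and g(1) = 1 − Σzᵢ/Kᵢ = -1.212, so a root lies in (0, 1).
Binary case is linear: z₁(K₁−1)(1+ψ(K₂−1)) + z₂(K₂−1)(1+ψ(K₁−1)) = 0
⇒ ψ = [z₁(K₁−1)+z₂(K₂−1)] / [−(K₁−1)(K₂−1)] = 0.1275/0.7415 = 0.172

ψ = 0.172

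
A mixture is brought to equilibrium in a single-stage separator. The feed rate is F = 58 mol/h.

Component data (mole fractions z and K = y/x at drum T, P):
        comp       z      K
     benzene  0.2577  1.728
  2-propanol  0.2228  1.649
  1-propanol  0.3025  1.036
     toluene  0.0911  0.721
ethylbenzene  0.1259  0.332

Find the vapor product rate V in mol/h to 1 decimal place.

Let ψ = V/F and solve Σ zᵢ(Kᵢ−1)/(1+ψ(Kᵢ−1)) = 0.
Feasibility: ΣzᵢKᵢ = 1.2336, Σzᵢ/Kᵢ = 1.0818 — both > 1, two phases present.
Newton–Raphson from ψ = 0.5:
  ψ = 0.5000: g = 0.10159, g' = -0.2635 → ψ = 0.8855
  ψ = 0.8855: g = -0.02321, g' = -0.4379 → ψ = 0.8325
  ψ = 0.8325: g = -0.00133, g' = -0.3901 → ψ = 0.8291
Converged at ψ = 0.8291.
Then V = ψ·F = 0.8291·58 = 48.1 mol/h and L = F − V = 9.9 mol/h.

V = 48.1 mol/h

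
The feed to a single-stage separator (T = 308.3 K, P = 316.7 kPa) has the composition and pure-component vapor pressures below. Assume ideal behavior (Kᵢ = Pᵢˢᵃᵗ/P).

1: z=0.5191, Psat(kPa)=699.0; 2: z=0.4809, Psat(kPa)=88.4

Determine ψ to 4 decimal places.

Raoult's law: Kᵢ = Pᵢˢᵃᵗ/P = Pᵢˢᵃᵗ/316.7.
  K_1 = 699.0/316.7 = 2.207136, K_2 = 88.4/316.7 = 0.279129
Rachford–Rice: g(ψ) = Σ zᵢ(Kᵢ−1)/(1+ψ(Kᵢ−1)) = 0.
g(0) = ΣzᵢKᵢ − 1 = 0.2800 and g(1) = 1 − Σzᵢ/Kᵢ = -0.9581, so a root lies in (0, 1).
Binary case is linear: z₁(K₁−1)(1+ψ(K₂−1)) + z₂(K₂−1)(1+ψ(K₁−1)) = 0
⇒ ψ = [z₁(K₁−1)+z₂(K₂−1)] / [−(K₁−1)(K₂−1)] = 0.27996/0.87019 = 0.3217

ψ = 0.3217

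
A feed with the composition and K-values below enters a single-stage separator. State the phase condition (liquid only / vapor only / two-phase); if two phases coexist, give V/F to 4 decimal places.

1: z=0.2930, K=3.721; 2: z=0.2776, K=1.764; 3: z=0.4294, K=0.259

ΣzᵢKᵢ = 1.6912; Σzᵢ/Kᵢ = 1.8940.
Both exceed 1, so a two-phase solution exists.
Rachford–Rice: g(ψ) = Σ zᵢ(Kᵢ−1)/(1+ψ(Kᵢ−1)) = 0.
Newton–Raphson from ψ = 0.51:
  ψ = 0.5100: g = -0.02496, g' = -1.0737 → ψ = 0.4868
  ψ = 0.4868: g = -0.00012, g' = -1.0644 → ψ = 0.4866
Converged at ψ = 0.4866.

two-phase, V/F = 0.4866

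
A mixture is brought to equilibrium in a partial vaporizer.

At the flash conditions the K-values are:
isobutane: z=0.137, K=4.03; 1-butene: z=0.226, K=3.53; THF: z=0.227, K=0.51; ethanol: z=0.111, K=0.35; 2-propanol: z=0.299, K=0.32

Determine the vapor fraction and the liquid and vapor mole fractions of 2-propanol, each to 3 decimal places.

Newton–Raphson from ψ = 0.33:
  ψ = 0.330: g = 0.0325, g' = -1.128 → ψ = 0.359
Converged at ψ = 0.359.
Compositions from xᵢ = zᵢ/(1+ψ(Kᵢ−1)), yᵢ = Kᵢxᵢ:
  isobutane: x = 0.066, y = 0.264
  1-butene: x = 0.118, y = 0.418
  THF: x = 0.276, y = 0.141
  ethanol: x = 0.145, y = 0.051
  2-propanol: x = 0.396, y = 0.127

ψ = 0.359, x_2-propanol = 0.396, y_2-propanol = 0.127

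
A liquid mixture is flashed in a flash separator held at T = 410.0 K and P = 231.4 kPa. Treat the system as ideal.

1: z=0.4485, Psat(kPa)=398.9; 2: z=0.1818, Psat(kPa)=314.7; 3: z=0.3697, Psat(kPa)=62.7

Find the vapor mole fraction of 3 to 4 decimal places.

Raoult's law: Kᵢ = Pᵢˢᵃᵗ/P = Pᵢˢᵃᵗ/231.4.
  K_1 = 398.9/231.4 = 1.723855, K_2 = 314.7/231.4 = 1.359983, K_3 = 62.7/231.4 = 0.270959
Newton–Raphson from ψ = 0.44:
  ψ = 0.4400: g = -0.09409, g' = -0.5787 → ψ = 0.2774
  ψ = 0.2774: g = -0.00798, g' = -0.4912 → ψ = 0.2611
  ψ = 0.2611: g = -0.00005, g' = -0.4857 → ψ = 0.2610
Converged at ψ = 0.2610.
Compositions from xᵢ = zᵢ/(1+ψ(Kᵢ−1)), yᵢ = Kᵢxᵢ:
  1: x = 0.3772, y = 0.6503
  2: x = 0.1662, y = 0.2260
  3: x = 0.4566, y = 0.1237

y_3 = 0.1237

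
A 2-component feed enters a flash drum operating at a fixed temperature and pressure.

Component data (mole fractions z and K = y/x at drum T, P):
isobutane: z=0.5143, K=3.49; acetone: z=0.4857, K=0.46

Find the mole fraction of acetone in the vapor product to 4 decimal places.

y_acetone = 0.3780

Let β = V/F and solve Σ zᵢ(Kᵢ−1)/(1+β(Kᵢ−1)) = 0.
g(0) = ΣzᵢKᵢ − 1 = 1.0183 and g(1) = 1 − Σzᵢ/Kᵢ = -0.2032, so a root lies in (0, 1).
Binary case is linear: z₁(K₁−1)(1+β(K₂−1)) + z₂(K₂−1)(1+β(K₁−1)) = 0
⇒ β = [z₁(K₁−1)+z₂(K₂−1)] / [−(K₁−1)(K₂−1)] = 1.01833/1.34460 = 0.7573
Compositions from xᵢ = zᵢ/(1+β(Kᵢ−1)), yᵢ = Kᵢxᵢ:
  isobutane: x = 0.1782, y = 0.6220
  acetone: x = 0.8218, y = 0.3780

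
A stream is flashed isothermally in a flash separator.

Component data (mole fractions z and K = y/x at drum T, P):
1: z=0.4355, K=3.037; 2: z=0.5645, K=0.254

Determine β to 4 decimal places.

Material balance + equilibrium reduce to Σ zᵢ(Kᵢ−1)/(1+β(Kᵢ−1)) = 0.
g(0) = ΣzᵢKᵢ − 1 = 0.4660 and g(1) = 1 − Σzᵢ/Kᵢ = -1.3658, so a root lies in (0, 1).
Newton iteration, β⁰ = 0.5:
  β = 0.5000: g = -0.23215, g' = -1.2426 → β = 0.3132
  β = 0.3132: g = -0.00790, g' = -1.2084 → β = 0.3066
  β = 0.3066: g = 0.00001, g' = -1.2128 → β = 0.3067
Converged at β = 0.3067.

β = 0.3067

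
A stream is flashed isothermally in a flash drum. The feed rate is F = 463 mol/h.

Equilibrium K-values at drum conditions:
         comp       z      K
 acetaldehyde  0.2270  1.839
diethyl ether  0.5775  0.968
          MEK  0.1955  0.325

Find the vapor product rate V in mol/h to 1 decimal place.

Let ψ = V/F and solve Σ zᵢ(Kᵢ−1)/(1+ψ(Kᵢ−1)) = 0.
g(0) = ΣzᵢKᵢ − 1 = 0.0400 and g(1) = 1 − Σzᵢ/Kᵢ = -0.3216, so a root lies in (0, 1).
Newton iteration, ψ⁰ = 0.46:
  ψ = 0.4600: g = -0.07273, g' = -0.2712 → ψ = 0.1918
  ψ = 0.1918: g = -0.00613, g' = -0.2367 → ψ = 0.1659
Converged at ψ = 0.1659.
Then V = ψ·F = 0.1659·463 = 76.8 mol/h and L = F − V = 386.2 mol/h.

V = 76.8 mol/h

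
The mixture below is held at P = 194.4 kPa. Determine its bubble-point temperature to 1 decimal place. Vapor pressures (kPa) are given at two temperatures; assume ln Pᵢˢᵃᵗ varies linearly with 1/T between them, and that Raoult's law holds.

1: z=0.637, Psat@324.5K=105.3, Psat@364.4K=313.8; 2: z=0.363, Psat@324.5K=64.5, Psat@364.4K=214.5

Bubble-point temperature: ΣzᵢPᵢˢᵃᵗ(T) = P. Interpolate ln Pᵢˢᵃᵗ = aᵢ + bᵢ/T.
  T = 324.5 K: ΣzᵢPᵢˢᵃᵗ = 90.49 kPa
  T = 364.4 K: ΣzᵢPᵢˢᵃᵗ = 277.75 kPa
  T = 344.4 K: ΣzᵢPᵢˢᵃᵗ = 163.49 kPa
  T = 354.4 K: ΣzᵢPᵢˢᵃᵗ = 214.68 kPa
  T = 349.4 K: ΣzᵢPᵢˢᵃᵗ = 187.71 kPa
  T = 351.9 K: ΣzᵢPᵢˢᵃᵗ = 200.84 kPa
Interpolating between 349.4 K and 351.9 K gives T ≈ 350.7 K.

T = 350.7 K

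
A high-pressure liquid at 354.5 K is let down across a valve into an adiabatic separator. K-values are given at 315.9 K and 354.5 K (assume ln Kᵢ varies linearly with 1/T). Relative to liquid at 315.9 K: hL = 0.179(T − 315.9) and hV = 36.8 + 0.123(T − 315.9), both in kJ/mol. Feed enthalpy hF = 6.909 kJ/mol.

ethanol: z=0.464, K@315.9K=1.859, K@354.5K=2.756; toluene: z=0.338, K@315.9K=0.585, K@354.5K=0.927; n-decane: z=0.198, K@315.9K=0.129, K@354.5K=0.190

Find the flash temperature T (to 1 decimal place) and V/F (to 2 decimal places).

T = 317.0 K, V/F = 0.18

Adiabatic flash: solve Rachford–Rice at each trial T, then check hF = ψ·hV(T) + (1−ψ)·hL(T).
  T = 315.9 K: K = (1.859, 0.585, 0.129), RR gives ψ = 0.160, H_out = 5.873 kJ/mol
  T = 354.5 K: K = (2.756, 0.927, 0.190), RR gives ψ = 0.668, H_out = 30.031 kJ/mol
  T = 335.2 K: K = (2.289, 0.746, 0.158), RR gives ψ = 0.469, H_out = 20.212 kJ/mol
  T = 325.5 K: K = (2.068, 0.663, 0.143), RR gives ψ = 0.333, H_out = 13.783 kJ/mol
  T = 320.7 K: K = (1.962, 0.623, 0.136), RR gives ψ = 0.252, H_out = 10.065 kJ/mol
  T = 318.3 K: K = (1.910, 0.604, 0.133), RR gives ψ = 0.207, H_out = 8.036 kJ/mol
Linear interpolation between T = 315.9 (H_out = 5.873) and T = 318.3 (H_out = 8.036) on hF = 6.909 gives T ≈ 317.0 K, at which ψ = 0.18.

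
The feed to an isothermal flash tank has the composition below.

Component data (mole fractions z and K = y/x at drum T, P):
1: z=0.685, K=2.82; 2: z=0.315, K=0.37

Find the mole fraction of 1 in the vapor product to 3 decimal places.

y_1 = 0.725

Rachford–Rice: g(β) = Σ zᵢ(Kᵢ−1)/(1+β(Kᵢ−1)) = 0.
Feasibility: ΣzᵢKᵢ = 2.048, Σzᵢ/Kᵢ = 1.094 — both > 1, two phases present.
Newton iteration, β⁰ = 0.52:
  β = 0.520: g = 0.3454, g' = -0.875 → β = 0.915
  β = 0.915: g = -0.0003, g' = -1.016 → β = 0.914
Converged at β = 0.914.
Compositions from xᵢ = zᵢ/(1+β(Kᵢ−1)), yᵢ = Kᵢxᵢ:
  1: x = 0.257, y = 0.725
  2: x = 0.743, y = 0.275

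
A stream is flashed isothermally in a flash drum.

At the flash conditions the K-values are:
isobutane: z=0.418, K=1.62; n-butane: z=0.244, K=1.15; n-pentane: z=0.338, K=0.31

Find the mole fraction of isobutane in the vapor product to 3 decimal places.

Material balance + equilibrium reduce to Σ zᵢ(Kᵢ−1)/(1+ψ(Kᵢ−1)) = 0.
Feasibility: ΣzᵢKᵢ = 1.063, Σzᵢ/Kᵢ = 1.561 — both > 1, two phases present.
Iterate (Newton) starting at ψ = 0.66:
  ψ = 0.660: g = -0.2110, g' = -0.628 → ψ = 0.324
  ψ = 0.324: g = -0.0497, g' = -0.383 → ψ = 0.194
  ψ = 0.194: g = -0.0025, g' = -0.348 → ψ = 0.187
Converged at ψ = 0.187.
Compositions from xᵢ = zᵢ/(1+ψ(Kᵢ−1)), yᵢ = Kᵢxᵢ:
  isobutane: x = 0.375, y = 0.607
  n-butane: x = 0.237, y = 0.273
  n-pentane: x = 0.388, y = 0.120

y_isobutane = 0.607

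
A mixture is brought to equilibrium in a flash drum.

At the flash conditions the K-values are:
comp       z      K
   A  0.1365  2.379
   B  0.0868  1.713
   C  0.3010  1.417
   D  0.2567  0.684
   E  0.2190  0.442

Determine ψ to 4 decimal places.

Material balance + equilibrium reduce to Σ zᵢ(Kᵢ−1)/(1+ψ(Kᵢ−1)) = 0.
Check two-phase: ΣzᵢKᵢ = 1.1723 > 1 and Σzᵢ/Kᵢ = 1.1912 > 1, so g(0) = 0.1723 > 0 and g(1) = -0.1912 < 0.
Newton iteration, ψ⁰ = 0.5:
  ψ = 0.5000: g = -0.00493, g' = -0.3181 → ψ = 0.4845
Converged at ψ = 0.4845.

ψ = 0.4845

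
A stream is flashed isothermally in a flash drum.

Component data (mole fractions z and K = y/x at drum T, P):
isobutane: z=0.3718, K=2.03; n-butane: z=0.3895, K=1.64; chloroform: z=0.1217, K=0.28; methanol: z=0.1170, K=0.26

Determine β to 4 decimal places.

Material balance + equilibrium reduce to Σ zᵢ(Kᵢ−1)/(1+β(Kᵢ−1)) = 0.
Feasibility: ΣzᵢKᵢ = 1.4580, Σzᵢ/Kᵢ = 1.3053 — both > 1, two phases present.
Newton–Raphson from β = 0.69:
  β = 0.6900: g = 0.04573, g' = -0.7282 → β = 0.7528
  β = 0.7528: g = -0.00287, g' = -0.8252 → β = 0.7493
Converged at β = 0.7493.

β = 0.7493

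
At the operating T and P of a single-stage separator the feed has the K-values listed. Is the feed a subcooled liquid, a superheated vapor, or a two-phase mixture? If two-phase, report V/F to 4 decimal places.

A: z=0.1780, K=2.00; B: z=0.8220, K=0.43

ΣzᵢKᵢ = 0.7095; Σzᵢ/Kᵢ = 2.0006.
Since ΣzᵢKᵢ < 1 the mixture is below its bubble point — single liquid phase.

subcooled liquid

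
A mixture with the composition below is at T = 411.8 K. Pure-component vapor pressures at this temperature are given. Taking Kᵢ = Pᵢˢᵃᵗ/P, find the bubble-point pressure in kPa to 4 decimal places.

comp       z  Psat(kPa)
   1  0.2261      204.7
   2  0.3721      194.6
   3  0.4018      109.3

Pbub = 162.6101 kPa

At the bubble point ψ → 0, so ΣzᵢKᵢ = 1 with Kᵢ = Pᵢˢᵃᵗ/P ⇒ P = ΣzᵢPᵢˢᵃᵗ.
P = 0.2261·204.7 + 0.3721·194.6 + 0.4018·109.3 = 162.6101 kPa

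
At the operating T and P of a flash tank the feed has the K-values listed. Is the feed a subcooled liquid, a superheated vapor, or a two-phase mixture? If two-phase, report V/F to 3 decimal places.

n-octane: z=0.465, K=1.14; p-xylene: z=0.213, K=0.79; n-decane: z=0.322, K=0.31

subcooled liquid

ΣzᵢKᵢ = 0.798; Σzᵢ/Kᵢ = 1.716.
Since ΣzᵢKᵢ < 1 the mixture is below its bubble point — single liquid phase.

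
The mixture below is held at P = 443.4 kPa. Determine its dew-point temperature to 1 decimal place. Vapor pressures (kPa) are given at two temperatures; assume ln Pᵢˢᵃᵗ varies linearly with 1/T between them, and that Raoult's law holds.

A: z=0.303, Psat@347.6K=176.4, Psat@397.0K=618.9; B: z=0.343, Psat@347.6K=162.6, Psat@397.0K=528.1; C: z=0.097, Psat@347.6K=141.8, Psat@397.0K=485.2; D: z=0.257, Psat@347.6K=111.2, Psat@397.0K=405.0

Dew-point temperature: Σzᵢ·P/Pᵢˢᵃᵗ(T) = 1. Interpolate ln Pᵢˢᵃᵗ = aᵢ + bᵢ/T.
  T = 347.6 K: ΣzᵢP/Pᵢˢᵃᵗ = 3.0250
  T = 397.0 K: ΣzᵢP/Pᵢˢᵃᵗ = 0.8751
  T = 372.3 K: ΣzᵢP/Pᵢˢᵃᵗ = 1.5610
  T = 384.6 K: ΣzᵢP/Pᵢˢᵃᵗ = 1.1592
  T = 390.8 K: ΣzᵢP/Pᵢˢᵃᵗ = 1.0049
  T = 393.9 K: ΣzᵢP/Pᵢˢᵃᵗ = 0.9372
  T = 392.4 K: ΣzᵢP/Pᵢˢᵃᵗ = 0.9693
Interpolating between 390.8 K and 392.4 K gives T ≈ 391.0 K.

T = 391.0 K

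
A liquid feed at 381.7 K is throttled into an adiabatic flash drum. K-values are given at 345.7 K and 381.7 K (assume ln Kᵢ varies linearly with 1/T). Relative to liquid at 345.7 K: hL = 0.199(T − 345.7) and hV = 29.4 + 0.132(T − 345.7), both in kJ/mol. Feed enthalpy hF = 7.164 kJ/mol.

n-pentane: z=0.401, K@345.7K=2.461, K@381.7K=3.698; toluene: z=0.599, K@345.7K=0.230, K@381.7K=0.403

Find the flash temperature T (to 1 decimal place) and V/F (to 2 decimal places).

T = 353.6 K, V/F = 0.19

Adiabatic flash: solve Rachford–Rice at each trial T, then check hF = ψ·hV(T) + (1−ψ)·hL(T).
  T = 345.7 K: K = (2.461, 0.230), RR gives ψ = 0.111, H_out = 3.257 kJ/mol
  T = 381.7 K: K = (3.698, 0.403), RR gives ψ = 0.450, H_out = 19.300 kJ/mol
  T = 363.7 K: K = (3.047, 0.309), RR gives ψ = 0.287, H_out = 11.688 kJ/mol
  T = 354.7 K: K = (2.746, 0.267), RR gives ψ = 0.204, H_out = 7.675 kJ/mol
  T = 350.2 K: K = (2.601, 0.248), RR gives ψ = 0.159, H_out = 5.533 kJ/mol
  T = 352.4 K: K = (2.672, 0.258), RR gives ψ = 0.182, H_out = 6.595 kJ/mol
Linear interpolation between T = 352.4 (H_out = 6.595) and T = 354.7 (H_out = 7.675) on hF = 7.164 gives T ≈ 353.6 K, at which ψ = 0.19.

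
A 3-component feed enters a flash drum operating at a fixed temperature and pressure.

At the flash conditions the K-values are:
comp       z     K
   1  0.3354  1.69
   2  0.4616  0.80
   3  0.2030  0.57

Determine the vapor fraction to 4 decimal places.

ψ = 0.2631

Material balance + equilibrium reduce to Σ zᵢ(Kᵢ−1)/(1+ψ(Kᵢ−1)) = 0.
g(0) = ΣzᵢKᵢ − 1 = 0.0518 and g(1) = 1 − Σzᵢ/Kᵢ = -0.1316, so a root lies in (0, 1).
Iterate (Newton) starting at ψ = 0.36:
  ψ = 0.3600: g = -0.01738, g' = -0.1764 → ψ = 0.2615
  ψ = 0.2615: g = 0.00029, g' = -0.1828 → ψ = 0.2631
Converged at ψ = 0.2631.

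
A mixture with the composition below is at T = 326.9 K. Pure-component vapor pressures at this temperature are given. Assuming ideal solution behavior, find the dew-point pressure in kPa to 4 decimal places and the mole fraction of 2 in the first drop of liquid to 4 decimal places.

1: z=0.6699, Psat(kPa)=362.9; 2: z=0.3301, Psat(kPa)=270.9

Pdew = 326.3182 kPa, x_2 = 0.3976

At the dew point ψ → 1, so Σzᵢ/Kᵢ = 1 with Kᵢ = Pᵢˢᵃᵗ/P ⇒ 1/P = Σzᵢ/Pᵢˢᵃᵗ.
1/P = 0.6699/362.9 + 0.3301/270.9 = 0.0030645 ⇒ P = 326.3182 kPa
xᵢ = zᵢP/Pᵢˢᵃᵗ ⇒ x_2 = 0.3301·326.3182/270.9 = 0.3976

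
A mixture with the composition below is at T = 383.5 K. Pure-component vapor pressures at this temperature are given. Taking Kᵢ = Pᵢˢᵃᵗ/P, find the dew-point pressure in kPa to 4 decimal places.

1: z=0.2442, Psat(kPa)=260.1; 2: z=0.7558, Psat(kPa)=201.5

At the dew point ψ → 1, so Σzᵢ/Kᵢ = 1 with Kᵢ = Pᵢˢᵃᵗ/P ⇒ 1/P = Σzᵢ/Pᵢˢᵃᵗ.
1/P = 0.2442/260.1 + 0.7558/201.5 = 0.0046897 ⇒ P = 213.2315 kPa

Pdew = 213.2315 kPa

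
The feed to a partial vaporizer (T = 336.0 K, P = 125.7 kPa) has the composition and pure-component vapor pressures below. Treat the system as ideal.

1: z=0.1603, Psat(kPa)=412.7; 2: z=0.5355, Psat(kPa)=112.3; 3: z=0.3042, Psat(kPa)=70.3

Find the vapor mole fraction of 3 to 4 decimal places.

Raoult's law: Kᵢ = Pᵢˢᵃᵗ/P = Pᵢˢᵃᵗ/125.7.
  K_1 = 412.7/125.7 = 3.283214, K_2 = 112.3/125.7 = 0.893397, K_3 = 70.3/125.7 = 0.559268
Rachford–Rice: g(ψ) = Σ zᵢ(Kᵢ−1)/(1+ψ(Kᵢ−1)) = 0.
Check two-phase: ΣzᵢKᵢ = 1.1748 > 1 and Σzᵢ/Kᵢ = 1.1921 > 1, so g(0) = 0.1748 > 0 and g(1) = -0.1921 < 0.
Newton iteration, ψ⁰ = 0.49:
  ψ = 0.4900: g = -0.05849, g' = -0.2890 → ψ = 0.2876
  ψ = 0.2876: g = 0.00849, g' = -0.3884 → ψ = 0.3095
  ψ = 0.3095: g = 0.00018, g' = -0.3726 → ψ = 0.3100
Converged at ψ = 0.3100.
Compositions from xᵢ = zᵢ/(1+ψ(Kᵢ−1)), yᵢ = Kᵢxᵢ:
  1: x = 0.0939, y = 0.3082
  2: x = 0.5538, y = 0.4948
  3: x = 0.3523, y = 0.1970

y_3 = 0.1970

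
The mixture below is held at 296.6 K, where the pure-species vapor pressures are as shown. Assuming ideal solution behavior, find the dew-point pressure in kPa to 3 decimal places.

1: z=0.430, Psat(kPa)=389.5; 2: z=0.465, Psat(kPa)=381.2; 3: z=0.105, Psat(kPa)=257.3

Pdew = 366.046 kPa

At the dew point ψ → 1, so Σzᵢ/Kᵢ = 1 with Kᵢ = Pᵢˢᵃᵗ/P ⇒ 1/P = Σzᵢ/Pᵢˢᵃᵗ.
1/P = 0.430/389.5 + 0.465/381.2 + 0.105/257.3 = 0.002732 ⇒ P = 366.046 kPa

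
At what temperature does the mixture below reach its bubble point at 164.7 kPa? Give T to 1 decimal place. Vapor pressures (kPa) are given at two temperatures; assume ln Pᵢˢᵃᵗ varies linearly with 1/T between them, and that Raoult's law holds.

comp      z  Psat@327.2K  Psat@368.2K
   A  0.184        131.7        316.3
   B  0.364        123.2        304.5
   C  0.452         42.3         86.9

T = 356.0 K

Bubble-point temperature: ΣzᵢPᵢˢᵃᵗ(T) = P. Interpolate ln Pᵢˢᵃᵗ = aᵢ + bᵢ/T.
  T = 327.2 K: ΣzᵢPᵢˢᵃᵗ = 88.20 kPa
  T = 368.2 K: ΣzᵢPᵢˢᵃᵗ = 208.32 kPa
  T = 347.7 K: ΣzᵢPᵢˢᵃᵗ = 138.94 kPa
  T = 357.9 K: ΣzᵢPᵢˢᵃᵗ = 170.92 kPa
  T = 352.8 K: ΣzᵢPᵢˢᵃᵗ = 154.33 kPa
  T = 355.4 K: ΣzᵢPᵢˢᵃᵗ = 162.63 kPa
Interpolating between 355.4 K and 357.9 K gives T ≈ 356.0 K.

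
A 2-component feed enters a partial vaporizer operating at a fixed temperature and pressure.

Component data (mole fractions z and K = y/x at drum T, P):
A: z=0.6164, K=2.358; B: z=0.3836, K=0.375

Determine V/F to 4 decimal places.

V/F = 0.7038

Binary case is linear: z₁(K₁−1)(1+V/F(K₂−1)) + z₂(K₂−1)(1+V/F(K₁−1)) = 0
⇒ V/F = [z₁(K₁−1)+z₂(K₂−1)] / [−(K₁−1)(K₂−1)] = 0.59732/0.84875 = 0.7038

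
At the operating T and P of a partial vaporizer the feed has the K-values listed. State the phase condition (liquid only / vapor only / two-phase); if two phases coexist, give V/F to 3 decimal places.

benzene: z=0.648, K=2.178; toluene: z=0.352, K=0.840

vapor only

ΣzᵢKᵢ = 1.707; Σzᵢ/Kᵢ = 0.717.
Since Σzᵢ/Kᵢ < 1 the mixture is above its dew point — single vapor phase.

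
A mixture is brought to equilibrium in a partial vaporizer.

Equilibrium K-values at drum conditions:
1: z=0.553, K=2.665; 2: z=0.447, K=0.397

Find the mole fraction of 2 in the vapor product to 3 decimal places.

y_2 = 0.291

Let ψ = V/F and solve Σ zᵢ(Kᵢ−1)/(1+ψ(Kᵢ−1)) = 0.
Feasibility: ΣzᵢKᵢ = 1.651, Σzᵢ/Kᵢ = 1.333 — both > 1, two phases present.
Newton–Raphson from ψ = 0.64:
  ψ = 0.640: g = 0.0068, g' = -0.790 → ψ = 0.649
Converged at ψ = 0.649.
Compositions from xᵢ = zᵢ/(1+ψ(Kᵢ−1)), yᵢ = Kᵢxᵢ:
  1: x = 0.266, y = 0.709
  2: x = 0.734, y = 0.291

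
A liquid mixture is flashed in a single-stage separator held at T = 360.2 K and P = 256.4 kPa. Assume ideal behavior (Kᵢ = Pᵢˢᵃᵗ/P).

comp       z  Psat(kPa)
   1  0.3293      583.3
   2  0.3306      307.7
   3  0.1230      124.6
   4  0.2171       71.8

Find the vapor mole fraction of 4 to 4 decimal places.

y_4 = 0.0925

Raoult's law: Kᵢ = Pᵢˢᵃᵗ/P = Pᵢˢᵃᵗ/256.4.
  K_1 = 583.3/256.4 = 2.274961, K_2 = 307.7/256.4 = 1.200078, K_3 = 124.6/256.4 = 0.485959, K_4 = 71.8/256.4 = 0.280031
Newton iteration, V/F⁰ = 0.5:
  V/F = 0.5000: g = -0.01279, g' = -0.5442 → V/F = 0.4765
  V/F = 0.4765: g = -0.00010, g' = -0.5359 → V/F = 0.4763
Converged at V/F = 0.4763.
Compositions from xᵢ = zᵢ/(1+V/F(Kᵢ−1)), yᵢ = Kᵢxᵢ:
  1: x = 0.2049, y = 0.4661
  2: x = 0.3018, y = 0.3622
  3: x = 0.1629, y = 0.0792
  4: x = 0.3304, y = 0.0925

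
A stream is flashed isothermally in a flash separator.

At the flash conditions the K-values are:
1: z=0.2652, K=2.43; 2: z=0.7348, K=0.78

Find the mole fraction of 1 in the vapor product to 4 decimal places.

Rachford–Rice: g(ψ) = Σ zᵢ(Kᵢ−1)/(1+ψ(Kᵢ−1)) = 0.
Feasibility: ΣzᵢKᵢ = 1.2176, Σzᵢ/Kᵢ = 1.0512 — both > 1, two phases present.
Newton iteration, ψ⁰ = 0.5:
  ψ = 0.5000: g = 0.03949, g' = -0.2293 → ψ = 0.6722
  ψ = 0.6722: g = 0.00364, g' = -0.1900 → ψ = 0.6914
  ψ = 0.6914: g = 0.00003, g' = -0.1866 → ψ = 0.6916
Converged at ψ = 0.6916.
Compositions from xᵢ = zᵢ/(1+ψ(Kᵢ−1)), yᵢ = Kᵢxᵢ:
  1: x = 0.1333, y = 0.3240
  2: x = 0.8667, y = 0.6760

y_1 = 0.3240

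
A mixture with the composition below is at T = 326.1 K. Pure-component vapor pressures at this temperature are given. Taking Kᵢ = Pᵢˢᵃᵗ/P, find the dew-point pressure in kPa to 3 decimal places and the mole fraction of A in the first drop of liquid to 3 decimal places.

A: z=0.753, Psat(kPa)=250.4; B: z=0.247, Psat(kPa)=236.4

At the dew point ψ → 1, so Σzᵢ/Kᵢ = 1 with Kᵢ = Pᵢˢᵃᵗ/P ⇒ 1/P = Σzᵢ/Pᵢˢᵃᵗ.
1/P = 0.753/250.4 + 0.247/236.4 = 0.004052 ⇒ P = 246.790 kPa
xᵢ = zᵢP/Pᵢˢᵃᵗ ⇒ x_A = 0.753·246.790/250.4 = 0.742

Pdew = 246.790 kPa, x_A = 0.742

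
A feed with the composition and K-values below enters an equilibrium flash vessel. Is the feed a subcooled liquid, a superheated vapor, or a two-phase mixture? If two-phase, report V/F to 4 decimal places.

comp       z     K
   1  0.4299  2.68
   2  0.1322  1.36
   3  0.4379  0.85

ΣzᵢKᵢ = 1.7041; Σzᵢ/Kᵢ = 0.7728.
Since Σzᵢ/Kᵢ < 1 the mixture is above its dew point — single vapor phase.

superheated vapor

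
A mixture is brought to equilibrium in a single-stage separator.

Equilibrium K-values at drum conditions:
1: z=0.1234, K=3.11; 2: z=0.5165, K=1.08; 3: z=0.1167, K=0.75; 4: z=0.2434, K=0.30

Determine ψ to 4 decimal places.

Material balance + equilibrium reduce to Σ zᵢ(Kᵢ−1)/(1+ψ(Kᵢ−1)) = 0.
Feasibility: ΣzᵢKᵢ = 1.1021, Σzᵢ/Kᵢ = 1.4849 — both > 1, two phases present.
Iterate (Newton) starting at ψ = 0.34:
  ψ = 0.3400: g = -0.06365, g' = -0.4035 → ψ = 0.1823
  ψ = 0.1823: g = 0.00291, g' = -0.4545 → ψ = 0.1887
Converged at ψ = 0.1887.

ψ = 0.1887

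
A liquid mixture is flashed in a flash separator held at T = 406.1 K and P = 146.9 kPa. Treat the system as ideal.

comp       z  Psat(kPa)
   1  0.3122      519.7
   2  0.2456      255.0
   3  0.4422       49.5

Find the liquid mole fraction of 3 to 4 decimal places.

Raoult's law: Kᵢ = Pᵢˢᵃᵗ/P = Pᵢˢᵃᵗ/146.9.
  K_1 = 519.7/146.9 = 3.537781, K_2 = 255.0/146.9 = 1.735875, K_3 = 49.5/146.9 = 0.336964
Rachford–Rice: g(V/F) = Σ zᵢ(Kᵢ−1)/(1+V/F(Kᵢ−1)) = 0.
Check two-phase: ΣzᵢKᵢ = 1.6798 > 1 and Σzᵢ/Kᵢ = 1.5420 > 1, so g(0) = 0.6798 > 0 and g(1) = -0.5420 < 0.
Iterate (Newton) starting at V/F = 0.5:
  V/F = 0.5000: g = 0.04272, g' = -0.8967 → V/F = 0.5476
Converged at V/F = 0.5476.
Compositions from xᵢ = zᵢ/(1+V/F(Kᵢ−1)), yᵢ = Kᵢxᵢ:
  1: x = 0.1306, y = 0.4622
  2: x = 0.1751, y = 0.3039
  3: x = 0.6943, y = 0.2340

x_3 = 0.6943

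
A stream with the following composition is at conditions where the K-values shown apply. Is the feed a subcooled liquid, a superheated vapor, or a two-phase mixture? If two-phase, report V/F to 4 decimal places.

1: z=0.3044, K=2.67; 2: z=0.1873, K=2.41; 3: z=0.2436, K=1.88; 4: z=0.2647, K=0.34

ΣzᵢKᵢ = 1.8121; Σzᵢ/Kᵢ = 1.0998.
Both exceed 1, so a two-phase solution exists.
Material balance + equilibrium reduce to Σ zᵢ(Kᵢ−1)/(1+ψ(Kᵢ−1)) = 0.
Newton–Raphson from ψ = 0.5:
  ψ = 0.5000: g = 0.32004, g' = -0.7280 → ψ = 0.9396
  ψ = 0.9396: g = -0.03109, g' = -1.0531 → ψ = 0.9101
  ψ = 0.9101: g = -0.00102, g' = -0.9863 → ψ = 0.9090
Converged at ψ = 0.9090.

two-phase, V/F = 0.9090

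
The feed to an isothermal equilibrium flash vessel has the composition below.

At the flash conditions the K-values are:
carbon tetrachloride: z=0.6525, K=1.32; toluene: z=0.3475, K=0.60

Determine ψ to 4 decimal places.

ψ = 0.5453

Rachford–Rice: g(ψ) = Σ zᵢ(Kᵢ−1)/(1+ψ(Kᵢ−1)) = 0.
Feasibility: ΣzᵢKᵢ = 1.0698, Σzᵢ/Kᵢ = 1.0735 — both > 1, two phases present.
Iterate (Newton) starting at ψ = 0.5:
  ψ = 0.5000: g = 0.00625, g' = -0.1365 → ψ = 0.5458
  ψ = 0.5458: g = -0.00006, g' = -0.1394 → ψ = 0.5453
Converged at ψ = 0.5453.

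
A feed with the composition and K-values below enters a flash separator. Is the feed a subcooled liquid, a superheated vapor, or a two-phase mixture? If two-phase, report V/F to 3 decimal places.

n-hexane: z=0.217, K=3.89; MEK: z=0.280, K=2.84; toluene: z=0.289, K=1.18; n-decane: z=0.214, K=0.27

two-phase, V/F = 0.864

ΣzᵢKᵢ = 2.038; Σzᵢ/Kᵢ = 1.192.
Both exceed 1, so a two-phase solution exists.
Material balance + equilibrium reduce to Σ zᵢ(Kᵢ−1)/(1+ψ(Kᵢ−1)) = 0.
Newton–Raphson from ψ = 0.37:
  ψ = 0.370: g = 0.4443, g' = -0.981 → ψ = 0.823
  ψ = 0.823: g = 0.0446, g' = -1.031 → ψ = 0.866
  ψ = 0.866: g = -0.0022, g' = -1.139 → ψ = 0.864
Converged at ψ = 0.864.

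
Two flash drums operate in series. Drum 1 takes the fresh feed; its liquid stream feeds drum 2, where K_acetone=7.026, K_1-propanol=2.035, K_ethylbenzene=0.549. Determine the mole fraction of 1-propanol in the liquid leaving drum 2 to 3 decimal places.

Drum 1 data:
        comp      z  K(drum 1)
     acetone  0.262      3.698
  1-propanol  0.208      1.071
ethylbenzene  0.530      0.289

Drum 1:
Let ψ₁ = V/F and solve Σ zᵢ(Kᵢ−1)/(1+ψ₁(Kᵢ−1)) = 0.
g(0) = ΣzᵢKᵢ − 1 = 0.345 and g(1) = 1 − Σzᵢ/Kᵢ = -1.099, so a root lies in (0, 1).
Newton iteration, ψ₁⁰ = 0.5:
  ψ₁ = 0.500: g = -0.2695, g' = -0.992 → ψ₁ = 0.228
  ψ₁ = 0.228: g = 0.0022, g' = -1.113 → ψ₁ = 0.230
Converged at ψ₁ = 0.230.
Drum-1 compositions:
  acetone: x = 0.162, y = 0.598
  1-propanol: x = 0.205, y = 0.219
  ethylbenzene: x = 0.634, y = 0.183
Drum-2 feed = drum-1 liquid: z₂ = (0.1616, 0.2047, 0.6337).
Drum 2:
Material balance + equilibrium reduce to Σ zᵢ(Kᵢ−1)/(1+ψ₂(Kᵢ−1)) = 0.
g(0) = ΣzᵢKᵢ − 1 = 0.900 and g(1) = 1 − Σzᵢ/Kᵢ = -0.278, so a root lies in (0, 1).
Iterate (Newton) starting at ψ₂ = 0.33:
  ψ₂ = 0.330: g = 0.1480, g' = -0.957 → ψ₂ = 0.485
  ψ₂ = 0.485: g = 0.0237, g' = -0.690 → ψ₂ = 0.519
  ψ₂ = 0.519: g = 0.0006, g' = -0.657 → ψ₂ = 0.520
Converged at ψ₂ = 0.520.
  acetone: x = 0.039, y = 0.275
  1-propanol: x = 0.133, y = 0.271
  ethylbenzene: x = 0.828, y = 0.454

x_1-propanol (drum 2) = 0.133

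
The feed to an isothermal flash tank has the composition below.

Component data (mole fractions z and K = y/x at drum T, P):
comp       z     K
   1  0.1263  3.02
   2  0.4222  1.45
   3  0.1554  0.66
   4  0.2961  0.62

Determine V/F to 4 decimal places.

V/F = 0.8122

Rachford–Rice: g(V/F) = Σ zᵢ(Kᵢ−1)/(1+V/F(Kᵢ−1)) = 0.
Feasibility: ΣzᵢKᵢ = 1.2798, Σzᵢ/Kᵢ = 1.0460 — both > 1, two phases present.
Iterate (Newton) starting at V/F = 0.32:
  V/F = 0.3200: g = 0.13365, g' = -0.3335 → V/F = 0.7208
  V/F = 0.7208: g = 0.02239, g' = -0.2468 → V/F = 0.8115
  V/F = 0.8115: g = 0.00018, g' = -0.2435 → V/F = 0.8122
Converged at V/F = 0.8122.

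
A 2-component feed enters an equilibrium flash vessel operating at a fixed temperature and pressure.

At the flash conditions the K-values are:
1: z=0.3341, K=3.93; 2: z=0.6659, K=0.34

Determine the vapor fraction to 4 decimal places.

Rachford–Rice: g(ψ) = Σ zᵢ(Kᵢ−1)/(1+ψ(Kᵢ−1)) = 0.
Feasibility: ΣzᵢKᵢ = 1.5394, Σzᵢ/Kᵢ = 2.0435 — both > 1, two phases present.
Newton iteration, ψ⁰ = 0.37:
  ψ = 0.3700: g = -0.11179, g' = -1.1681 → ψ = 0.2743
  ψ = 0.2743: g = 0.00608, g' = -1.3141 → ψ = 0.2789
Converged at ψ = 0.2789.

ψ = 0.2789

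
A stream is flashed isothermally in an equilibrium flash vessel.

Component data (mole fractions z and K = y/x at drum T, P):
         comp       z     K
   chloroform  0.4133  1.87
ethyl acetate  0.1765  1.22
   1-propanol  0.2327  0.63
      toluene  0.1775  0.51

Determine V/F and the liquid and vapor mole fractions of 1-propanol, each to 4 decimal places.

V/F = 0.7300, x_1-propanol = 0.3188, y_1-propanol = 0.2008

Material balance + equilibrium reduce to Σ zᵢ(Kᵢ−1)/(1+V/F(Kᵢ−1)) = 0.
Feasibility: ΣzᵢKᵢ = 1.2253, Σzᵢ/Kᵢ = 1.0831 — both > 1, two phases present.
Newton iteration, V/F⁰ = 0.42:
  V/F = 0.4200: g = 0.08744, g' = -0.2872 → V/F = 0.7245
  V/F = 0.7245: g = 0.00158, g' = -0.2860 → V/F = 0.7300
Converged at V/F = 0.7300.
Compositions from xᵢ = zᵢ/(1+V/F(Kᵢ−1)), yᵢ = Kᵢxᵢ:
  chloroform: x = 0.2528, y = 0.4727
  ethyl acetate: x = 0.1521, y = 0.1855
  1-propanol: x = 0.3188, y = 0.2008
  toluene: x = 0.2763, y = 0.1409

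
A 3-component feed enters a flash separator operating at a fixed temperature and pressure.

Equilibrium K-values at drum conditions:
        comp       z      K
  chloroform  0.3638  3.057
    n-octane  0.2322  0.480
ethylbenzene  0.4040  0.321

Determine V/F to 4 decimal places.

V/F = 0.2748

Material balance + equilibrium reduce to Σ zᵢ(Kᵢ−1)/(1+V/F(Kᵢ−1)) = 0.
g(0) = ΣzᵢKᵢ − 1 = 0.3533 and g(1) = 1 − Σzᵢ/Kᵢ = -0.8613, so a root lies in (0, 1).
Iterate (Newton) starting at V/F = 0.5:
  V/F = 0.5000: g = -0.20957, g' = -0.9157 → V/F = 0.2711
  V/F = 0.2711: g = 0.00363, g' = -0.9993 → V/F = 0.2748
Converged at V/F = 0.2748.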